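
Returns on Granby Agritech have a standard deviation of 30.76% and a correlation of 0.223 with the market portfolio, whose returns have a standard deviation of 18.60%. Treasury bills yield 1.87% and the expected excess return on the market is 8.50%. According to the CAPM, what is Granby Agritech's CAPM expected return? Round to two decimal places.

5.00%

β = ρ × σ_i / σ_m = 0.223 × 30.76% / 18.60% = 0.3688
E(R) = 1.87% + 0.3688 × 8.50% = 5.00%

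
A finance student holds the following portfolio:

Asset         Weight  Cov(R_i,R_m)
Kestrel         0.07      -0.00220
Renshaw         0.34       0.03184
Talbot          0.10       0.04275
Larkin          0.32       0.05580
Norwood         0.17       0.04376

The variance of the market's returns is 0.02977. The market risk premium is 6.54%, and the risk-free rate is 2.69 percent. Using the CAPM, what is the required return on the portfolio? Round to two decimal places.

11.53%

β_Kestrel = -0.00220 / 0.02977 = -0.0739
β_Renshaw = 0.03184 / 0.02977 = 1.0695
β_Talbot = 0.04275 / 0.02977 = 1.4360
β_Larkin = 0.05580 / 0.02977 = 1.8744
β_Norwood = 0.04376 / 0.02977 = 1.4699
β_P = Σ w_i β_i = 0.07×-0.0739 + 0.34×1.0695 + 0.10×1.4360 + 0.32×1.8744 + 0.17×1.4699 = 1.3517
E(R_P) = R_f + β_P × MRP = 2.69% + 1.3517 × 6.54% = 11.53%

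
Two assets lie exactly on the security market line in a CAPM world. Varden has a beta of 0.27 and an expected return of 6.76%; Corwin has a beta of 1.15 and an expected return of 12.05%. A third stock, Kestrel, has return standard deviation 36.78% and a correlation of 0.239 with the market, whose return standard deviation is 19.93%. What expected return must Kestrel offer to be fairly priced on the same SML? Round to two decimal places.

7.79%

MRP = (12.05% − 6.76%) / (1.15 − 0.27) = 6.0114%
R_f = 6.76% − 0.27 × 6.0114% = 5.1369%
β_Kestrel = ρ·σ_i/σ_m = 0.239 × 36.78 / 19.93 = 0.4411
E(R_Kestrel) = R_f + β × MRP = 5.1369% + 0.4411 × 6.0114% = 7.79%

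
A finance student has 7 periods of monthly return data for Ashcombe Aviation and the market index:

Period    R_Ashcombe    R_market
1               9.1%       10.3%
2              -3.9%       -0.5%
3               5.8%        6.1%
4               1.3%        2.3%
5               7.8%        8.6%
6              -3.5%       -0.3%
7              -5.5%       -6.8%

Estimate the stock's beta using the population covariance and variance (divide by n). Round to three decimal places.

Mean R_i = (9.1 − 3.9 + 5.8 + 1.3 + 7.8 − 3.5 − 5.5) / 7 = 1.5857%
Mean R_m = (10.3 − 0.5 + 6.1 + 2.3 + 8.6 − 0.3 − 6.8) / 7 = 2.8143%
Σ(R_i − R̄_i)(R_m − R̄_m) = 208.3414  ⇒  Cov = 208.3414 / 7 = 29.7631
Σ(R_m − R̄_m)² = 213.6886  ⇒  Var(R_m) = 213.6886 / 7 = 30.5269
β = Cov / Var(R_m) = 29.7631 / 30.5269 = 0.9750

0.975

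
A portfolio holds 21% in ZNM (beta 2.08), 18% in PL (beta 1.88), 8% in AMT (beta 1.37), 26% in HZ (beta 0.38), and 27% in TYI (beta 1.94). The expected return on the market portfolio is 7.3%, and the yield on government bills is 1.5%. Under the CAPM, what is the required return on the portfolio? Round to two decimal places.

β_P = Σ w_i β_i = 0.21×2.08 + 0.18×1.88 + 0.08×1.37 + 0.26×0.38 + 0.27×1.94 = 1.5074
MRP = 7.3% − 1.5% = 5.80%
E(R_P) = R_f + β_P × MRP = 1.5% + 1.5074 × 5.8% = 10.24%

10.24%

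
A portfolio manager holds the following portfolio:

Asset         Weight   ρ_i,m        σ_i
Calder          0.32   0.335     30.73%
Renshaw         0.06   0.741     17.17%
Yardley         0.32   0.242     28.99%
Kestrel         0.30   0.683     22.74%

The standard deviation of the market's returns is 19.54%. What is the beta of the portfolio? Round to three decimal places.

0.561

β_Calder = 0.335 × 30.73% / 19.54% = 0.5268
β_Renshaw = 0.741 × 17.17% / 19.54% = 0.6511
β_Yardley = 0.242 × 28.99% / 19.54% = 0.3590
β_Kestrel = 0.683 × 22.74% / 19.54% = 0.7949
β_P = Σ w_i β_i = 0.32×0.5268 + 0.06×0.6511 + 0.32×0.3590 + 0.30×0.7949 = 0.5610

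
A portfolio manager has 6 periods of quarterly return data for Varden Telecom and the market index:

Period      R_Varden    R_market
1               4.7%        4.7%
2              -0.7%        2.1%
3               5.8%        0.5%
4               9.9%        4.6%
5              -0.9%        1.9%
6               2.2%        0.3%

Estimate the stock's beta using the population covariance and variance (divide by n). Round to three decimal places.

Mean R_i = (4.7 − 0.7 + 5.8 + 9.9 − 0.9 + 2.2) / 6 = 3.5000%
Mean R_m = (4.7 + 2.1 + 0.5 + 4.6 + 1.9 + 0.3) / 6 = 2.3500%
Σ(R_i − R̄_i)(R_m − R̄_m) = 18.6600  ⇒  Cov = 18.6600 / 6 = 3.1100
Σ(R_m − R̄_m)² = 18.4750  ⇒  Var(R_m) = 18.4750 / 6 = 3.0792
β = Cov / Var(R_m) = 3.1100 / 3.0792 = 1.0100

1.010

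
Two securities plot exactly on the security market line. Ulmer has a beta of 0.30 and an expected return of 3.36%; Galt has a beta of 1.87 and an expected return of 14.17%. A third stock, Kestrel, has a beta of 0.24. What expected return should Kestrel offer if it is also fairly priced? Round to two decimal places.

2.95%

MRP (SML slope) = (14.17% − 3.36%) / (1.87 − 0.30) = 10.81% / 1.57 = 6.8854%
R_f (intercept) = 3.36% − 0.30 × 6.8854% = 1.2944%
E(R_Kestrel) = R_f + β × MRP = 1.2944% + 0.24 × 6.8854% = 2.95%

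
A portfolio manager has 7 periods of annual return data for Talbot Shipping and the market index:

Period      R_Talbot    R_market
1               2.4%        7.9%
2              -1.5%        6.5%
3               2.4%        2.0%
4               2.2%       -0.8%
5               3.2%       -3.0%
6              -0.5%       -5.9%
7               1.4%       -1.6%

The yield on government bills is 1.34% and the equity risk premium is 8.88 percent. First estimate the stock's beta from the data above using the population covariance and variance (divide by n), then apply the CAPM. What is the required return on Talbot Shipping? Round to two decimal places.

1.13%

Mean R_i = (2.4 − 1.5 + 2.4 + 2.2 + 3.2 − 0.5 + 1.4) / 7 = 1.3714%
Mean R_m = (7.9 + 6.5 + 2.0 − 0.8 − 3.0 − 5.9 − 1.6) / 7 = 0.7286%
Σ(R_i − R̄_i)(R_m − R̄_m) = -3.6343  ⇒  Cov = -3.6343 / 7 = -0.5192
Σ(R_m − R̄_m)² = 151.9543  ⇒  Var(R_m) = 151.9543 / 7 = 21.7078
β = Cov / Var(R_m) = -0.5192 / 21.7078 = -0.0239
E(R) = R_f + β × MRP = 1.34% + -0.0239 × 8.88% = 1.13%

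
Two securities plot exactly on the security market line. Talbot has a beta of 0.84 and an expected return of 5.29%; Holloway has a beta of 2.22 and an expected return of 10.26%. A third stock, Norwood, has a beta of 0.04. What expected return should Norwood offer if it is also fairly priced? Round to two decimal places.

MRP (SML slope) = (10.26% − 5.29%) / (2.22 − 0.84) = 4.97% / 1.38 = 3.6014%
R_f (intercept) = 5.29% − 0.84 × 3.6014% = 2.2648%
E(R_Norwood) = R_f + β × MRP = 2.2648% + 0.04 × 3.6014% = 2.41%

2.41%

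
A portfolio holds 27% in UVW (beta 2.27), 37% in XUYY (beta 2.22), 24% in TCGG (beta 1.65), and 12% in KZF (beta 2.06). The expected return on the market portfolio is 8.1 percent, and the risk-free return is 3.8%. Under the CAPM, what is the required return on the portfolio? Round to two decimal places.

12.73%

β_P = Σ w_i β_i = 0.27×2.27 + 0.37×2.22 + 0.24×1.65 + 0.12×2.06 = 2.0775
MRP = 8.1% − 3.8% = 4.30%
E(R_P) = R_f + β_P × MRP = 3.8% + 2.0775 × 4.3% = 12.73%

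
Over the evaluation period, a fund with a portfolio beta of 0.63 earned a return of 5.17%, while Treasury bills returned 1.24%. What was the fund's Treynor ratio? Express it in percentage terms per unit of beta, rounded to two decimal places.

Treynor = (R_P − R_f) / β_P = (5.17% − 1.24%) / 0.6300 = 3.93% / 0.6300 = 6.24%

6.24%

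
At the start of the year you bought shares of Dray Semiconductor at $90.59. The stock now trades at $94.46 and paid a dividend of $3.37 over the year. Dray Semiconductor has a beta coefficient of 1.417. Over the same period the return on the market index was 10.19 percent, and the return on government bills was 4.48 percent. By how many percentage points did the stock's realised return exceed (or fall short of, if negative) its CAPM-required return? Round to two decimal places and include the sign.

Realised HPR = (P1 + D1 − P0) / P0 = (94.46 + 3.37 − 90.59) / 90.59 = 7.24 / 90.59 = 7.9921%
MRP = 10.19% − 4.48% = 5.71%
CAPM required = R_f + β·MRP = 4.48% + 1.417 × 5.71% = 12.57107%
α = realised − required = 7.9921% − 12.57107% = -4.58%

-4.58%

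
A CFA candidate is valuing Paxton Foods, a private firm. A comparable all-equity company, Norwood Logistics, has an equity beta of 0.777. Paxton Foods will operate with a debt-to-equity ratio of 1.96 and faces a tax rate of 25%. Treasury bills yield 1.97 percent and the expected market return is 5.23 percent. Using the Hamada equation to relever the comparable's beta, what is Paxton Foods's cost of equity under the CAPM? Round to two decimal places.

β_L = β_U × [1 + (1 − t)(D/E)] = 0.777 × [1 + (1 − 0.25) × 1.96]
    = 0.777 × [1 + 0.75 × 1.96] = 0.777 × 2.4700 = 1.9192
MRP = 5.23% − 1.97% = 3.26%
E(R) = R_f + β_L × MRP = 1.97% + 1.9192 × 3.26% = 8.23%

8.23%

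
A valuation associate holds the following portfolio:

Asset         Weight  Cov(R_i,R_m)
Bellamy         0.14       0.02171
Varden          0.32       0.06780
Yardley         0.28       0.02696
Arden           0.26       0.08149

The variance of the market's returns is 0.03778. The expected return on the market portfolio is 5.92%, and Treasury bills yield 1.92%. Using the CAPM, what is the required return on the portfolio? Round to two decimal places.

β_Bellamy = 0.02171 / 0.03778 = 0.5746
β_Varden = 0.06780 / 0.03778 = 1.7946
β_Yardley = 0.02696 / 0.03778 = 0.7136
β_Arden = 0.08149 / 0.03778 = 2.1570
β_P = Σ w_i β_i = 0.14×0.5746 + 0.32×1.7946 + 0.28×0.7136 + 0.26×2.1570 = 1.4153
MRP = 5.92% − 1.92% = 4.00%
E(R_P) = R_f + β_P × MRP = 1.92% + 1.4153 × 4.00% = 7.58%

7.58%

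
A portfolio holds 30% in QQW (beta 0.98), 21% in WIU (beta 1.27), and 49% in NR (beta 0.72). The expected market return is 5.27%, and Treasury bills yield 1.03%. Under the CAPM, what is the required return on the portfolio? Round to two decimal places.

β_P = Σ w_i β_i = 0.30×0.98 + 0.21×1.27 + 0.49×0.72 = 0.9135
MRP = 5.27% − 1.03% = 4.24%
E(R_P) = R_f + β_P × MRP = 1.03% + 0.9135 × 4.24% = 4.90%

4.90%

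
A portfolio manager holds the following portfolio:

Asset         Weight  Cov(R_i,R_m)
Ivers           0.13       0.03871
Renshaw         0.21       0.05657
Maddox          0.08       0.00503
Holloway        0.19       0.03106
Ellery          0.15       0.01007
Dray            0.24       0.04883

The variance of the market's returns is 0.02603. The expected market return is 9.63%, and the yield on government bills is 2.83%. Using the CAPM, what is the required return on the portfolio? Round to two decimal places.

β_Ivers = 0.03871 / 0.02603 = 1.4871
β_Renshaw = 0.05657 / 0.02603 = 2.1733
β_Maddox = 0.00503 / 0.02603 = 0.1932
β_Holloway = 0.03106 / 0.02603 = 1.1932
β_Ellery = 0.01007 / 0.02603 = 0.3869
β_Dray = 0.04883 / 0.02603 = 1.8759
β_P = Σ w_i β_i = 0.13×1.4871 + 0.21×2.1733 + 0.08×0.1932 + 0.19×1.1932 + 0.15×0.3869 + 0.24×1.8759 = 1.4001
MRP = 9.63% − 2.83% = 6.80%
E(R_P) = R_f + β_P × MRP = 2.83% + 1.4001 × 6.80% = 12.35%

12.35%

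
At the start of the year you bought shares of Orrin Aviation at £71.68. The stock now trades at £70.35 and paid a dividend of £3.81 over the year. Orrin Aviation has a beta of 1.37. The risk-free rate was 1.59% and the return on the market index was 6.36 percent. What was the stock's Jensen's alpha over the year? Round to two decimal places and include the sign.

Realised HPR = (P1 + D1 − P0) / P0 = (70.35 + 3.81 − 71.68) / 71.68 = 2.48 / 71.68 = 3.4598%
MRP = 6.36% − 1.59% = 4.77%
CAPM required = R_f + β·MRP = 1.59% + 1.37 × 4.77% = 8.1249%
α = realised − required = 3.4598% − 8.1249% = -4.67%

-4.67%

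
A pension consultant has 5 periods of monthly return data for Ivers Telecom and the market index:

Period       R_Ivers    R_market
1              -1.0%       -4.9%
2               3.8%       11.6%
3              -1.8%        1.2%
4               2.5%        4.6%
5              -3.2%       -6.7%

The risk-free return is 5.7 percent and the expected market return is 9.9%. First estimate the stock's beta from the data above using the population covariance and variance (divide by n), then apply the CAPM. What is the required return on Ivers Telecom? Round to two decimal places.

7.22%

Mean R_i = (-1.0 + 3.8 − 1.8 + 2.5 − 3.2) / 5 = 0.0600%
Mean R_m = (-4.9 + 11.6 + 1.2 + 4.6 − 6.7) / 5 = 1.1600%
Σ(R_i − R̄_i)(R_m − R̄_m) = 79.4120  ⇒  Cov = 79.4120 / 5 = 15.8824
Σ(R_m − R̄_m)² = 219.3320  ⇒  Var(R_m) = 219.3320 / 5 = 43.8664
β = Cov / Var(R_m) = 15.8824 / 43.8664 = 0.3621
MRP = 9.9% − 5.7% = 4.20%
E(R) = R_f + β × MRP = 5.7% + 0.3621 × 4.2% = 7.22%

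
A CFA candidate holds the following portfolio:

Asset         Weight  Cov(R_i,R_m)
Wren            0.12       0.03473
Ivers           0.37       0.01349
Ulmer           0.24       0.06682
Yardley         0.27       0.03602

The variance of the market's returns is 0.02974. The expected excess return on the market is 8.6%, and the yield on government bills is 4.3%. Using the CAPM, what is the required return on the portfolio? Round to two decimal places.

14.40%

β_Wren = 0.03473 / 0.02974 = 1.1678
β_Ivers = 0.01349 / 0.02974 = 0.4536
β_Ulmer = 0.06682 / 0.02974 = 2.2468
β_Yardley = 0.03602 / 0.02974 = 1.2112
β_P = Σ w_i β_i = 0.12×1.1678 + 0.37×0.4536 + 0.24×2.2468 + 0.27×1.2112 = 1.1742
E(R_P) = R_f + β_P × MRP = 4.3% + 1.1742 × 8.6% = 14.40%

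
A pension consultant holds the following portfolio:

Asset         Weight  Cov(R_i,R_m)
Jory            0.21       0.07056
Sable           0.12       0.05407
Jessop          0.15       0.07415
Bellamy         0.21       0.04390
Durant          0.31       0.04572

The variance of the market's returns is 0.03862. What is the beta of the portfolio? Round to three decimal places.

1.445

β_Jory = 0.07056 / 0.03862 = 1.8270
β_Sable = 0.05407 / 0.03862 = 1.4001
β_Jessop = 0.07415 / 0.03862 = 1.9200
β_Bellamy = 0.04390 / 0.03862 = 1.1367
β_Durant = 0.04572 / 0.03862 = 1.1838
β_P = Σ w_i β_i = 0.21×1.8270 + 0.12×1.4001 + 0.15×1.9200 + 0.21×1.1367 + 0.31×1.1838 = 1.4454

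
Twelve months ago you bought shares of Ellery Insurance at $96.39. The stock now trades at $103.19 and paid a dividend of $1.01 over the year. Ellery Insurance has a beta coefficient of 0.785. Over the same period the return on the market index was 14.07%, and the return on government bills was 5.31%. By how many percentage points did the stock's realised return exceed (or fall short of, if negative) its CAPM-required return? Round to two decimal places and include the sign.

Realised HPR = (P1 + D1 − P0) / P0 = (103.19 + 1.01 − 96.39) / 96.39 = 7.81 / 96.39 = 8.1025%
MRP = 14.07% − 5.31% = 8.76%
CAPM required = R_f + β·MRP = 5.31% + 0.785 × 8.76% = 12.18660%
α = realised − required = 8.1025% − 12.18660% = -4.08%

-4.08%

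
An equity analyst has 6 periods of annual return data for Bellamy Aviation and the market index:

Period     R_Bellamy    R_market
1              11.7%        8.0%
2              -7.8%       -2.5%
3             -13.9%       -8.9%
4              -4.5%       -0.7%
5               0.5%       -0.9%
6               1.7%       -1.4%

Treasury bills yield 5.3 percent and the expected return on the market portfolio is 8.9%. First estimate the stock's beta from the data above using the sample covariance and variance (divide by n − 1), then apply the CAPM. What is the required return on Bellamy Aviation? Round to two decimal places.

10.83%

Mean R_i = (11.7 − 7.8 − 13.9 − 4.5 + 0.5 + 1.7) / 6 = -2.0500%
Mean R_m = (8.0 − 2.5 − 8.9 − 0.7 − 0.9 − 1.4) / 6 = -1.0667%
Σ(R_i − R̄_i)(R_m − R̄_m) = 224.0100  ⇒  Cov = 224.0100 / 5 = 44.8020
Σ(R_m − R̄_m)² = 145.8933  ⇒  Var(R_m) = 145.8933 / 5 = 29.1787
β = Cov / Var(R_m) = 44.8020 / 29.1787 = 1.5354
MRP = 8.9% − 5.3% = 3.60%
E(R) = R_f + β × MRP = 5.3% + 1.5354 × 3.6% = 10.83%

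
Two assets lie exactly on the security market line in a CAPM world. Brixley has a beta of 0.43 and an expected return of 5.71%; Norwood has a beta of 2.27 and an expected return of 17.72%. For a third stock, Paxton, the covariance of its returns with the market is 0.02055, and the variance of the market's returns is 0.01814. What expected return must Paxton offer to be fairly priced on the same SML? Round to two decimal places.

10.30%

MRP = (17.72% − 5.71%) / (2.27 − 0.43) = 6.5272%
R_f = 5.71% − 0.43 × 6.5272% = 2.9033%
β_Paxton = Cov / Var(R_m) = 0.02055 / 0.01814 = 1.1329
E(R_Paxton) = R_f + β × MRP = 2.9033% + 1.1329 × 6.5272% = 10.30%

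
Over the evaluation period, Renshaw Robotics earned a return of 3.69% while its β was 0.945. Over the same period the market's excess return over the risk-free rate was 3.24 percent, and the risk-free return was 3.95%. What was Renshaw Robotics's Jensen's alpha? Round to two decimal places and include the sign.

-3.32%

CAPM benchmark = R_f + β(R_m − R_f) = 3.95% + 0.945 × 3.24% = 7.01180%
α = actual − benchmark = 3.69% − 7.01180% = -3.32%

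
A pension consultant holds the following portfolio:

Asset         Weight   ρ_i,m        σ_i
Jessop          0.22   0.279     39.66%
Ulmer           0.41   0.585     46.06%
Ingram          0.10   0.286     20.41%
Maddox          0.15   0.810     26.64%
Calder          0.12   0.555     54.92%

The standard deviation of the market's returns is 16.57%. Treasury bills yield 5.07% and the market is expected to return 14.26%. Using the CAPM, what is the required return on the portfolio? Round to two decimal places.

β_Jessop = 0.279 × 39.66% / 16.57% = 0.6678
β_Ulmer = 0.585 × 46.06% / 16.57% = 1.6261
β_Ingram = 0.286 × 20.41% / 16.57% = 0.3523
β_Maddox = 0.810 × 26.64% / 16.57% = 1.3023
β_Calder = 0.555 × 54.92% / 16.57% = 1.8395
β_P = Σ w_i β_i = 0.22×0.6678 + 0.41×1.6261 + 0.10×0.3523 + 0.15×1.3023 + 0.12×1.8395 = 1.2649
MRP = 14.26% − 5.07% = 9.19%
E(R_P) = R_f + β_P × MRP = 5.07% + 1.2649 × 9.19% = 16.69%

16.69%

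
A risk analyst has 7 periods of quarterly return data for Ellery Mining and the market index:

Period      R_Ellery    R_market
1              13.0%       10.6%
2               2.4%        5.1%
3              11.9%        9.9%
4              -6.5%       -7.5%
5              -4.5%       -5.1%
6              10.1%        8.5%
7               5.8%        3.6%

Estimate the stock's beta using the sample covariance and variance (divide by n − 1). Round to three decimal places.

Mean R_i = (13.0 + 2.4 + 11.9 − 6.5 − 4.5 + 10.1 + 5.8) / 7 = 4.6000%
Mean R_m = (10.6 + 5.1 + 9.9 − 7.5 − 5.1 + 8.5 + 3.6) / 7 = 3.5857%
Σ(R_i − R̄_i)(R_m − R̄_m) = 330.8200  ⇒  Cov = 330.8200 / 6 = 55.1367
Σ(R_m − R̄_m)² = 313.8486  ⇒  Var(R_m) = 313.8486 / 6 = 52.3081
β = Cov / Var(R_m) = 55.1367 / 52.3081 = 1.0541

1.054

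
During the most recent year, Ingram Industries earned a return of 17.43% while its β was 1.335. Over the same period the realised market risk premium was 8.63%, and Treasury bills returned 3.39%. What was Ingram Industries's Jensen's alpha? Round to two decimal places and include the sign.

CAPM benchmark = R_f + β(R_m − R_f) = 3.39% + 1.335 × 8.63% = 14.91105%
α = actual − benchmark = 17.43% − 14.91105% = +2.52%

+2.52%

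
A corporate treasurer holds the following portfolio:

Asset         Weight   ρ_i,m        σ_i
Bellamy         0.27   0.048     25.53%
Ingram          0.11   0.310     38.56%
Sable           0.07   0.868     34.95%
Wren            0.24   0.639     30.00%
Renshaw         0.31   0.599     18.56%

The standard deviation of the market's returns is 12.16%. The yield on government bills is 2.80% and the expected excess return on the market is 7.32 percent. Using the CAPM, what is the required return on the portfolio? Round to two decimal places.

β_Bellamy = 0.048 × 25.53% / 12.16% = 0.1008
β_Ingram = 0.310 × 38.56% / 12.16% = 0.9830
β_Sable = 0.868 × 34.95% / 12.16% = 2.4948
β_Wren = 0.639 × 30.00% / 12.16% = 1.5765
β_Renshaw = 0.599 × 18.56% / 12.16% = 0.9143
β_P = Σ w_i β_i = 0.27×0.1008 + 0.11×0.9830 + 0.07×2.4948 + 0.24×1.5765 + 0.31×0.9143 = 0.9718
E(R_P) = R_f + β_P × MRP = 2.80% + 0.9718 × 7.32% = 9.91%

9.91%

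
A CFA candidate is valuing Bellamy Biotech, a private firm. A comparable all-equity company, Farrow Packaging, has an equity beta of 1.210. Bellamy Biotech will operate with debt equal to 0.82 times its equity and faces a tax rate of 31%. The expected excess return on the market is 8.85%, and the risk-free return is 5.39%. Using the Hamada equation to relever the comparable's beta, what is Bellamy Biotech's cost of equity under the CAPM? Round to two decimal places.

β_L = β_U × [1 + (1 − t)(D/E)] = 1.210 × [1 + (1 − 0.31) × 0.82]
    = 1.210 × [1 + 0.69 × 0.82] = 1.210 × 1.5658 = 1.8946
E(R) = R_f + β_L × MRP = 5.39% + 1.8946 × 8.85% = 22.16%

22.16%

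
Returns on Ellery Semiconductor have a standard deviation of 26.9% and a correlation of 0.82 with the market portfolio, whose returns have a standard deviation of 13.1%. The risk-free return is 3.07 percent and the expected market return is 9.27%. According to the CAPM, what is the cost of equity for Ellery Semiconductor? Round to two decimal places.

β = ρ × σ_i / σ_m = 0.82 × 26.9% / 13.1% = 1.6838
MRP = 9.27% − 3.07% = 6.20%
E(R) = 3.07% + 1.6838 × 6.20% = 13.51%

13.51%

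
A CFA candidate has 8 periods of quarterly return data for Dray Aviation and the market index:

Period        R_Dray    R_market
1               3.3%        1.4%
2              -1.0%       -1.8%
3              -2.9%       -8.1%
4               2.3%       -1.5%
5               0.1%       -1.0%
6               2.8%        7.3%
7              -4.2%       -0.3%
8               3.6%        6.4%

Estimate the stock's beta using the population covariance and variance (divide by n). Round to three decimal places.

0.417

Mean R_i = (3.3 − 1.0 − 2.9 + 2.3 + 0.1 + 2.8 − 4.2 + 3.6) / 8 = 0.5000%
Mean R_m = (1.4 − 1.8 − 8.1 − 1.5 − 1.0 + 7.3 − 0.3 + 6.4) / 8 = 0.3000%
Σ(R_i − R̄_i)(R_m − R̄_m) = 69.9000  ⇒  Cov = 69.9000 / 8 = 8.7375
Σ(R_m − R̄_m)² = 167.6800  ⇒  Var(R_m) = 167.6800 / 8 = 20.9600
β = Cov / Var(R_m) = 8.7375 / 20.9600 = 0.4169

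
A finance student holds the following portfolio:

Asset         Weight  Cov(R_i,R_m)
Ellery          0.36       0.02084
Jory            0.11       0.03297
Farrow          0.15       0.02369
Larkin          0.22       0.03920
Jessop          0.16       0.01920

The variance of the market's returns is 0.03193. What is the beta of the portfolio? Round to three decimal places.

0.826

β_Ellery = 0.02084 / 0.03193 = 0.6527
β_Jory = 0.03297 / 0.03193 = 1.0326
β_Farrow = 0.02369 / 0.03193 = 0.7419
β_Larkin = 0.03920 / 0.03193 = 1.2277
β_Jessop = 0.01920 / 0.03193 = 0.6013
β_P = Σ w_i β_i = 0.36×0.6527 + 0.11×1.0326 + 0.15×0.7419 + 0.22×1.2277 + 0.16×0.6013 = 0.8261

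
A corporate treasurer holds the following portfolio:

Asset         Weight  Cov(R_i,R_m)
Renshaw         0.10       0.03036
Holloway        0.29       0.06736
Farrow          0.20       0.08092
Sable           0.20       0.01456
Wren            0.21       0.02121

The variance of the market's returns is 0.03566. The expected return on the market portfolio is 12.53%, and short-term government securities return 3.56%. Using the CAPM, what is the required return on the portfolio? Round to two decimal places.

15.16%

β_Renshaw = 0.03036 / 0.03566 = 0.8514
β_Holloway = 0.06736 / 0.03566 = 1.8890
β_Farrow = 0.08092 / 0.03566 = 2.2692
β_Sable = 0.01456 / 0.03566 = 0.4083
β_Wren = 0.02121 / 0.03566 = 0.5948
β_P = Σ w_i β_i = 0.10×0.8514 + 0.29×1.8890 + 0.20×2.2692 + 0.20×0.4083 + 0.21×0.5948 = 1.2934
MRP = 12.53% − 3.56% = 8.97%
E(R_P) = R_f + β_P × MRP = 3.56% + 1.2934 × 8.97% = 15.16%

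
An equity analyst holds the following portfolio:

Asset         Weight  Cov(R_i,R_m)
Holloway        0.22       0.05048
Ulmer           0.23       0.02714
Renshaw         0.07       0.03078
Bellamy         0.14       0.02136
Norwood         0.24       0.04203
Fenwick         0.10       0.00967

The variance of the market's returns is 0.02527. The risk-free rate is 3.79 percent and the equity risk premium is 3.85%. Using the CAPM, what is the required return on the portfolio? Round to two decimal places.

β_Holloway = 0.05048 / 0.02527 = 1.9976
β_Ulmer = 0.02714 / 0.02527 = 1.0740
β_Renshaw = 0.03078 / 0.02527 = 1.2180
β_Bellamy = 0.02136 / 0.02527 = 0.8453
β_Norwood = 0.04203 / 0.02527 = 1.6632
β_Fenwick = 0.00967 / 0.02527 = 0.3827
β_P = Σ w_i β_i = 0.22×1.9976 + 0.23×1.0740 + 0.07×1.2180 + 0.14×0.8453 + 0.24×1.6632 + 0.10×0.3827 = 1.3275
E(R_P) = R_f + β_P × MRP = 3.79% + 1.3275 × 3.85% = 8.90%

8.90%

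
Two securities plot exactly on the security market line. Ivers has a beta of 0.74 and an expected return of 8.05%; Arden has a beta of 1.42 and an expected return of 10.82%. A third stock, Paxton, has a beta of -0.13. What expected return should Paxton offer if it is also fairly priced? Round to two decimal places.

4.51%

MRP (SML slope) = (10.82% − 8.05%) / (1.42 − 0.74) = 2.77% / 0.68 = 4.0735%
R_f (intercept) = 8.05% − 0.74 × 4.0735% = 5.0356%
E(R_Paxton) = R_f + β × MRP = 5.0356% + -0.13 × 4.0735% = 4.51%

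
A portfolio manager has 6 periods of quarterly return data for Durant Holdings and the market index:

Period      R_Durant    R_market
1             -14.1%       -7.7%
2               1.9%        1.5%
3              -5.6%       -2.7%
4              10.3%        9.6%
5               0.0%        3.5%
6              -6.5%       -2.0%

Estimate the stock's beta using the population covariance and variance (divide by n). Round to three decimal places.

1.380

Mean R_i = (-14.1 + 1.9 − 5.6 + 10.3 + 0.0 − 6.5) / 6 = -2.3333%
Mean R_m = (-7.7 + 1.5 − 2.7 + 9.6 + 3.5 − 2.0) / 6 = 0.3667%
Σ(R_i − R̄_i)(R_m − R̄_m) = 243.5533  ⇒  Cov = 243.5533 / 6 = 40.5922
Σ(R_m − R̄_m)² = 176.4333  ⇒  Var(R_m) = 176.4333 / 6 = 29.4056
β = Cov / Var(R_m) = 40.5922 / 29.4056 = 1.3804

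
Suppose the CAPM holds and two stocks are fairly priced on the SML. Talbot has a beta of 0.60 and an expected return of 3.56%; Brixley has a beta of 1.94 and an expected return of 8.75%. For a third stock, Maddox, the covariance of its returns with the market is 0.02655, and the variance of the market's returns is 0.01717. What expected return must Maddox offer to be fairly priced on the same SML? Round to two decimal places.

7.23%

MRP = (8.75% − 3.56%) / (1.94 − 0.60) = 3.8731%
R_f = 3.56% − 0.60 × 3.8731% = 1.2361%
β_Maddox = Cov / Var(R_m) = 0.02655 / 0.01717 = 1.5463
E(R_Maddox) = R_f + β × MRP = 1.2361% + 1.5463 × 3.8731% = 7.23%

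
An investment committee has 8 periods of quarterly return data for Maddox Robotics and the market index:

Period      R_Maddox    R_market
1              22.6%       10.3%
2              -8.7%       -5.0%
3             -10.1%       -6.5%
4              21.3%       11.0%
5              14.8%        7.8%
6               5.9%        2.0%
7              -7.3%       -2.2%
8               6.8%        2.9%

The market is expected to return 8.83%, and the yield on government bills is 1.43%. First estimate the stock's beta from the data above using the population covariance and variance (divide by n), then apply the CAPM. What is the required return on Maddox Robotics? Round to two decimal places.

15.83%

Mean R_i = (22.6 − 8.7 − 10.1 + 21.3 + 14.8 + 5.9 − 7.3 + 6.8) / 8 = 5.6625%
Mean R_m = (10.3 − 5.0 − 6.5 + 11.0 + 7.8 + 2.0 − 2.2 + 2.9) / 8 = 2.5375%
Σ(R_i − R̄_i)(R_m − R̄_m) = 624.3013  ⇒  Cov = 624.3013 / 8 = 78.0377
Σ(R_m − R̄_m)² = 320.9188  ⇒  Var(R_m) = 320.9188 / 8 = 40.1149
β = Cov / Var(R_m) = 78.0377 / 40.1149 = 1.9454
MRP = 8.83% − 1.43% = 7.40%
E(R) = R_f + β × MRP = 1.43% + 1.9454 × 7.40% = 15.83%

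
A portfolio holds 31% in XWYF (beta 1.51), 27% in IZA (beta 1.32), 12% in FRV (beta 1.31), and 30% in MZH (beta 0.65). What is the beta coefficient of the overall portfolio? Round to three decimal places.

1.177

β_P = Σ w_i β_i = 0.31×1.51 + 0.27×1.32 + 0.12×1.31 + 0.30×0.65 = 1.1767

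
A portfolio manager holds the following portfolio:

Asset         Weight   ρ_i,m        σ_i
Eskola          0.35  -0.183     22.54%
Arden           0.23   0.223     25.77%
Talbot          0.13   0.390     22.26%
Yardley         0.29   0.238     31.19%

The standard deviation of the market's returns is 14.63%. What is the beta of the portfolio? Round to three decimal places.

β_Eskola = -0.183 × 22.54% / 14.63% = -0.2819
β_Arden = 0.223 × 25.77% / 14.63% = 0.3928
β_Talbot = 0.390 × 22.26% / 14.63% = 0.5934
β_Yardley = 0.238 × 31.19% / 14.63% = 0.5074
β_P = Σ w_i β_i = 0.35×-0.2819 + 0.23×0.3928 + 0.13×0.5934 + 0.29×0.5074 = 0.2160

0.216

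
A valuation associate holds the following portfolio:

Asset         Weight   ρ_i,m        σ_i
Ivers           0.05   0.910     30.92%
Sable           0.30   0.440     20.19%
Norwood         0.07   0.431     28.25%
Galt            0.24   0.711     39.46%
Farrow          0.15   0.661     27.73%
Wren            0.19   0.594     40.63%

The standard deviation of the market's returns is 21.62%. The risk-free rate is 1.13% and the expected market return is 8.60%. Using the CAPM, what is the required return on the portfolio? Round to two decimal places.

7.69%

β_Ivers = 0.910 × 30.92% / 21.62% = 1.3014
β_Sable = 0.440 × 20.19% / 21.62% = 0.4109
β_Norwood = 0.431 × 28.25% / 21.62% = 0.5632
β_Galt = 0.711 × 39.46% / 21.62% = 1.2977
β_Farrow = 0.661 × 27.73% / 21.62% = 0.8478
β_Wren = 0.594 × 40.63% / 21.62% = 1.1163
β_P = Σ w_i β_i = 0.05×1.3014 + 0.30×0.4109 + 0.07×0.5632 + 0.24×1.2977 + 0.15×0.8478 + 0.19×1.1163 = 0.8785
MRP = 8.60% − 1.13% = 7.47%
E(R_P) = R_f + β_P × MRP = 1.13% + 0.8785 × 7.47% = 7.69%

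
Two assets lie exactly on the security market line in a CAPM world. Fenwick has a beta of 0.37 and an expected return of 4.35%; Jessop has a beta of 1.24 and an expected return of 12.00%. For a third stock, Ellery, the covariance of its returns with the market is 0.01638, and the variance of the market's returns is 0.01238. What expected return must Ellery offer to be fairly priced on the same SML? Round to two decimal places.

MRP = (12.00% − 4.35%) / (1.24 − 0.37) = 8.7931%
R_f = 4.35% − 0.37 × 8.7931% = 1.0966%
β_Ellery = Cov / Var(R_m) = 0.01638 / 0.01238 = 1.3231
E(R_Ellery) = R_f + β × MRP = 1.0966% + 1.3231 × 8.7931% = 12.73%

12.73%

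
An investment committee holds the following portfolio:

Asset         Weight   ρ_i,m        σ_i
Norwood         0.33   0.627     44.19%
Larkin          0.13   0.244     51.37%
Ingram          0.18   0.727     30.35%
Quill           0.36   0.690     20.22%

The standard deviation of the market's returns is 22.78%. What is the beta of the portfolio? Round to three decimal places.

β_Norwood = 0.627 × 44.19% / 22.78% = 1.2163
β_Larkin = 0.244 × 51.37% / 22.78% = 0.5502
β_Ingram = 0.727 × 30.35% / 22.78% = 0.9686
β_Quill = 0.690 × 20.22% / 22.78% = 0.6125
β_P = Σ w_i β_i = 0.33×1.2163 + 0.13×0.5502 + 0.18×0.9686 + 0.36×0.6125 = 0.8678

0.868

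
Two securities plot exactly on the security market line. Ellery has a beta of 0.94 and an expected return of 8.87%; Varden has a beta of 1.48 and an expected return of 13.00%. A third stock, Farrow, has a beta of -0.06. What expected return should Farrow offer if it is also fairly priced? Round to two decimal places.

1.22%

MRP (SML slope) = (13.00% − 8.87%) / (1.48 − 0.94) = 4.13% / 0.54 = 7.6481%
R_f (intercept) = 8.87% − 0.94 × 7.6481% = 1.6808%
E(R_Farrow) = R_f + β × MRP = 1.6808% + -0.06 × 7.6481% = 1.22%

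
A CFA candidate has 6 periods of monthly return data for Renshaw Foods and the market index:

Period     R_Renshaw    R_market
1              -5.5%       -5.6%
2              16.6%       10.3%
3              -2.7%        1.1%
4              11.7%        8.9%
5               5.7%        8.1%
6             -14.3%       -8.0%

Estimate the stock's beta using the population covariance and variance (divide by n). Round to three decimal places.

Mean R_i = (-5.5 + 16.6 − 2.7 + 11.7 + 5.7 − 14.3) / 6 = 1.9167%
Mean R_m = (-5.6 + 10.3 + 1.1 + 8.9 + 8.1 − 8.0) / 6 = 2.4667%
Σ(R_i − R̄_i)(R_m − R̄_m) = 435.1433  ⇒  Cov = 435.1433 / 6 = 72.5239
Σ(R_m − R̄_m)² = 310.9733  ⇒  Var(R_m) = 310.9733 / 6 = 51.8289
β = Cov / Var(R_m) = 72.5239 / 51.8289 = 1.3993

1.399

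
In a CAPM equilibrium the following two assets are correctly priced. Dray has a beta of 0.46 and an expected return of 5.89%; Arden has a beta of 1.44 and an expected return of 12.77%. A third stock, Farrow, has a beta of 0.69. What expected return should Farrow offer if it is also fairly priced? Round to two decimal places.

MRP (SML slope) = (12.77% − 5.89%) / (1.44 − 0.46) = 6.88% / 0.98 = 7.0204%
R_f (intercept) = 5.89% − 0.46 × 7.0204% = 2.6606%
E(R_Farrow) = R_f + β × MRP = 2.6606% + 0.69 × 7.0204% = 7.50%

7.50%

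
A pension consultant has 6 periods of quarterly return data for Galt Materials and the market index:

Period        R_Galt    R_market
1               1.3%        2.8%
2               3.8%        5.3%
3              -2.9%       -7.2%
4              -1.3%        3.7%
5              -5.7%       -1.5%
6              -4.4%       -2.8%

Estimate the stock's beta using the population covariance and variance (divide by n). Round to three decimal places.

Mean R_i = (1.3 + 3.8 − 2.9 − 1.3 − 5.7 − 4.4) / 6 = -1.5333%
Mean R_m = (2.8 + 5.3 − 7.2 + 3.7 − 1.5 − 2.8) / 6 = 0.0500%
Σ(R_i − R̄_i)(R_m − R̄_m) = 61.1800  ⇒  Cov = 61.1800 / 6 = 10.1967
Σ(R_m − R̄_m)² = 111.5350  ⇒  Var(R_m) = 111.5350 / 6 = 18.5892
β = Cov / Var(R_m) = 10.1967 / 18.5892 = 0.5485

0.549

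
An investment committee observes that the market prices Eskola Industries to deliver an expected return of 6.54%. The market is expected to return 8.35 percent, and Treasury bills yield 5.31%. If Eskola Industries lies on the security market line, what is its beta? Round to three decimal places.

MRP = 8.35% − 5.31% = 3.04%
β = (E(R) − R_f) / MRP = (6.54% − 5.31%) / 3.04% = 1.23% / 3.04% = 0.405

0.405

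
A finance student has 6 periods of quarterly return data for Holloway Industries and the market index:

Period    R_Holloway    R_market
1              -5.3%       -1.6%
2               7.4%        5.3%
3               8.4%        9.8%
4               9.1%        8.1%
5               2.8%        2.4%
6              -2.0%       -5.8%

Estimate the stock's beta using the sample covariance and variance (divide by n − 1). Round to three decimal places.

Mean R_i = (-5.3 + 7.4 + 8.4 + 9.1 + 2.8 − 2.0) / 6 = 3.4000%
Mean R_m = (-1.6 + 5.3 + 9.8 + 8.1 + 2.4 − 5.8) / 6 = 3.0333%
Σ(R_i − R̄_i)(R_m − R̄_m) = 160.1700  ⇒  Cov = 160.1700 / 5 = 32.0340
Σ(R_m − R̄_m)² = 176.4933  ⇒  Var(R_m) = 176.4933 / 5 = 35.2987
β = Cov / Var(R_m) = 32.0340 / 35.2987 = 0.9075

0.908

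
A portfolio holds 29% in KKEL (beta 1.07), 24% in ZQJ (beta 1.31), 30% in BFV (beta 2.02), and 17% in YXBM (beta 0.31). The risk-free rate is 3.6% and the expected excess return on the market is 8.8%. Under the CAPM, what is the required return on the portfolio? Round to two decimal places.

14.89%

β_P = Σ w_i β_i = 0.29×1.07 + 0.24×1.31 + 0.30×2.02 + 0.17×0.31 = 1.2834
E(R_P) = R_f + β_P × MRP = 3.6% + 1.2834 × 8.8% = 14.89%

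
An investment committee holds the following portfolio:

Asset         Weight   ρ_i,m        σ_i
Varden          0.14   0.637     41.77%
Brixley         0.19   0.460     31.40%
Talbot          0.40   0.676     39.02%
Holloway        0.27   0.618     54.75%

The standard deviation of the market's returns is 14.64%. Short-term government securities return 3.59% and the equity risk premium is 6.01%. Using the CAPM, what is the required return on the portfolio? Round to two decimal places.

14.33%

β_Varden = 0.637 × 41.77% / 14.64% = 1.8175
β_Brixley = 0.460 × 31.40% / 14.64% = 0.9866
β_Talbot = 0.676 × 39.02% / 14.64% = 1.8017
β_Holloway = 0.618 × 54.75% / 14.64% = 2.3112
β_P = Σ w_i β_i = 0.14×1.8175 + 0.19×0.9866 + 0.40×1.8017 + 0.27×2.3112 = 1.7866
E(R_P) = R_f + β_P × MRP = 3.59% + 1.7866 × 6.01% = 14.33%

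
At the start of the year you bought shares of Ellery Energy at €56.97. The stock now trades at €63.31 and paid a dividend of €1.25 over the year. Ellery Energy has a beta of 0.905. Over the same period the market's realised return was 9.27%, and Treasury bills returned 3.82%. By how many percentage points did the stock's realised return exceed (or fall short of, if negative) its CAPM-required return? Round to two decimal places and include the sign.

Realised HPR = (P1 + D1 − P0) / P0 = (63.31 + 1.25 − 56.97) / 56.97 = 7.59 / 56.97 = 13.3228%
MRP = 9.27% − 3.82% = 5.45%
CAPM required = R_f + β·MRP = 3.82% + 0.905 × 5.45% = 8.75225%
α = realised − required = 13.3228% − 8.75225% = +4.57%

+4.57%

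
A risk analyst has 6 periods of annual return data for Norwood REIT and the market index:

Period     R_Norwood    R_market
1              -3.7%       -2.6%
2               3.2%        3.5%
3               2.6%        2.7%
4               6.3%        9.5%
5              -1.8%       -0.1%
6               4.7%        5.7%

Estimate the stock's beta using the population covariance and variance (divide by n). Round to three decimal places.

Mean R_i = (-3.7 + 3.2 + 2.6 + 6.3 − 1.8 + 4.7) / 6 = 1.8833%
Mean R_m = (-2.6 + 3.5 + 2.7 + 9.5 − 0.1 + 5.7) / 6 = 3.1167%
Σ(R_i − R̄_i)(R_m − R̄_m) = 79.4417  ⇒  Cov = 79.4417 / 6 = 13.2403
Σ(R_m − R̄_m)² = 90.7683  ⇒  Var(R_m) = 90.7683 / 6 = 15.1281
β = Cov / Var(R_m) = 13.2403 / 15.1281 = 0.8752

0.875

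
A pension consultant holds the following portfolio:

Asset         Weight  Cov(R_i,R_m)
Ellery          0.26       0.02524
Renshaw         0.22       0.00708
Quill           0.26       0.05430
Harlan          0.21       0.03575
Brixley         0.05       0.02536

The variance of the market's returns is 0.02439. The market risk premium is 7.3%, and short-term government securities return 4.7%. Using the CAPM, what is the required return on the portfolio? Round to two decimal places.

β_Ellery = 0.02524 / 0.02439 = 1.0349
β_Renshaw = 0.00708 / 0.02439 = 0.2903
β_Quill = 0.05430 / 0.02439 = 2.2263
β_Harlan = 0.03575 / 0.02439 = 1.4658
β_Brixley = 0.02536 / 0.02439 = 1.0398
β_P = Σ w_i β_i = 0.26×1.0349 + 0.22×0.2903 + 0.26×2.2263 + 0.21×1.4658 + 0.05×1.0398 = 1.2716
E(R_P) = R_f + β_P × MRP = 4.7% + 1.2716 × 7.3% = 13.98%

13.98%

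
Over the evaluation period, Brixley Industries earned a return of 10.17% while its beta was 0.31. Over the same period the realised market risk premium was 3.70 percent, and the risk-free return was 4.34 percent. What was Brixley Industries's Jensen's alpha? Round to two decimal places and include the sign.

+4.68%

CAPM benchmark = R_f + β(R_m − R_f) = 4.34% + 0.31 × 3.70% = 5.4870%
α = actual − benchmark = 10.17% − 5.4870% = +4.68%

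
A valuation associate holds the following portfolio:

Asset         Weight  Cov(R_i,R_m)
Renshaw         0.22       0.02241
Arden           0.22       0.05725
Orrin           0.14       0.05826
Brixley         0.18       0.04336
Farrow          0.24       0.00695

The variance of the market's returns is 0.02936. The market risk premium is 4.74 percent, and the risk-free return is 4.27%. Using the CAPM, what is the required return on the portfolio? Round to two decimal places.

β_Renshaw = 0.02241 / 0.02936 = 0.7633
β_Arden = 0.05725 / 0.02936 = 1.9499
β_Orrin = 0.05826 / 0.02936 = 1.9843
β_Brixley = 0.04336 / 0.02936 = 1.4768
β_Farrow = 0.00695 / 0.02936 = 0.2367
β_P = Σ w_i β_i = 0.22×0.7633 + 0.22×1.9499 + 0.14×1.9843 + 0.18×1.4768 + 0.24×0.2367 = 1.1973
E(R_P) = R_f + β_P × MRP = 4.27% + 1.1973 × 4.74% = 9.95%

9.95%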